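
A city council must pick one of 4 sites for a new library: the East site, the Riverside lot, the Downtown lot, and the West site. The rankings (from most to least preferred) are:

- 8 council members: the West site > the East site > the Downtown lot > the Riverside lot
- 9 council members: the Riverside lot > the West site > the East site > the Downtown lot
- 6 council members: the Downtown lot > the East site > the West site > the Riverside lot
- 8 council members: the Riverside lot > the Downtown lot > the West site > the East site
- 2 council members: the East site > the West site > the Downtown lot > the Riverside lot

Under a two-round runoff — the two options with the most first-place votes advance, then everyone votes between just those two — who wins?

the Riverside lot

Round 1 first-place votes: the East site 2, the Riverside lot 17, the Downtown lot 6, the West site 8.
the Riverside lot and the West site advance.
Runoff: the Riverside lot is preferred to the West site by 17 voters; the West site by 16.
the Riverside lot wins the runoff.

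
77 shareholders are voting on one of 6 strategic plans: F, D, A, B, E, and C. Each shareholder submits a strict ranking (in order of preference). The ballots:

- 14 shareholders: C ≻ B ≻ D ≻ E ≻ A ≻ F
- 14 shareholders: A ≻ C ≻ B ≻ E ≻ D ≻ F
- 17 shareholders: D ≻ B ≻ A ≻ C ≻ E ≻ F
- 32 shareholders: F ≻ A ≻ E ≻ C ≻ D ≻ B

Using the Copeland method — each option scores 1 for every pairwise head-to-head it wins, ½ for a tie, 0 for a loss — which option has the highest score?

A

F: loses to D, A, B, E, and C → score 0.
D: beats F and B; loses to A, E, and C → score 2.
A: beats F, D, B, E, and C → score 5.
B: beats F and E; loses to D, A, and C → score 2.
E: beats F and D; loses to A, B, and C → score 2.
C: beats F, D, B, and E; loses to A → score 4.
A has the best pairwise record.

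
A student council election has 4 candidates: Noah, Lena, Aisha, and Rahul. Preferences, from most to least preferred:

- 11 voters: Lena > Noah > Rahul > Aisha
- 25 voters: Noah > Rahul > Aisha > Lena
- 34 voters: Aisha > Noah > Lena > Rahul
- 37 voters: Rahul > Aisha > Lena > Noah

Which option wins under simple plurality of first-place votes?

Rahul

First-place votes: Noah 25, Lena 11, Aisha 34, Rahul 37.
Rahul has the most first-place votes.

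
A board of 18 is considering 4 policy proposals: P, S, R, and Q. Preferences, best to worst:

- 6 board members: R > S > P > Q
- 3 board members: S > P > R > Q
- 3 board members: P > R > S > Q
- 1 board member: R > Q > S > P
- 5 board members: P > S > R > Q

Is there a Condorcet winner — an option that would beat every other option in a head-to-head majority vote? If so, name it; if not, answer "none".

Checking pairwise contests:
S beats P 10–8.
R beats S 10–8.
P beats R 11–7.
P beats Q 17–1.
Every option loses at least one head-to-head, so there is no Condorcet winner.

none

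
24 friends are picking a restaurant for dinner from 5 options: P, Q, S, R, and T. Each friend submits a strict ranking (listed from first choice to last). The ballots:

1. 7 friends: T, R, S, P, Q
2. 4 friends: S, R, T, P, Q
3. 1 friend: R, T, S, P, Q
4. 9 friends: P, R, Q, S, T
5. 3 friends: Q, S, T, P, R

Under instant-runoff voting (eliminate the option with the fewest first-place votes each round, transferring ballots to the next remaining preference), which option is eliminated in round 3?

Round 1: P 9, Q 3, S 4, R 1, T 7. Eliminate R.
Round 2: P 9, Q 3, S 4, T 8. Eliminate Q.
Round 3: P 9, S 7, T 8. Eliminate S.

S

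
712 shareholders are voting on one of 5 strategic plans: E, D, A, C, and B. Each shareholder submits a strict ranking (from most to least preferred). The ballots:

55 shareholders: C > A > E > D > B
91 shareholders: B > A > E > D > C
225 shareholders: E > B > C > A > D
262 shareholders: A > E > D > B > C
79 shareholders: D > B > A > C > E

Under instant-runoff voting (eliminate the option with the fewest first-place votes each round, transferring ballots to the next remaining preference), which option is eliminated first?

Round 1: E 225, D 79, A 262, C 55, B 91. Eliminate C.

C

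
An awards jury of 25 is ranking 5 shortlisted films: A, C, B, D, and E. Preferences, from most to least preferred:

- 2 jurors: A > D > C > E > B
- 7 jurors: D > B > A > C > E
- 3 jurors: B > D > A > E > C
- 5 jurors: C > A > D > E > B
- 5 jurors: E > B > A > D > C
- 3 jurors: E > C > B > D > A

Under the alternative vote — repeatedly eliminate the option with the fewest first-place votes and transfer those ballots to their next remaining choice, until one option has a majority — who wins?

Round 1: A 2, C 5, B 3, D 7, E 8. Eliminate A.
Round 2: C 5, B 3, D 9, E 8. Eliminate B.
Round 3: C 5, D 12, E 8. Eliminate C.
Round 4: D 17, E 8. D has a majority.

D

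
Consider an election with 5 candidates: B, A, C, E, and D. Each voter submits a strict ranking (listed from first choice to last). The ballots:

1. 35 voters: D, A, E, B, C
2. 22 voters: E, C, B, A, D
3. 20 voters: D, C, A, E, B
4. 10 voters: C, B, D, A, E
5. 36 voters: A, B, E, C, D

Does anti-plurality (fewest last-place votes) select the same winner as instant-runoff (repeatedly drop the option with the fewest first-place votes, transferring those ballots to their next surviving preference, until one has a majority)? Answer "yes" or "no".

Anti-plurality — last-place votes: B 20, A 0, C 35, E 10, D 58. Winner: A.
Instant-runoff — R1 B 0, A 36, C 10, E 22, D 55 (B out); R2 A 36, C 10, E 22, D 55 (C out); R3 A 36, E 22, D 65 (D winner). Winner: D.
The two methods disagree.

no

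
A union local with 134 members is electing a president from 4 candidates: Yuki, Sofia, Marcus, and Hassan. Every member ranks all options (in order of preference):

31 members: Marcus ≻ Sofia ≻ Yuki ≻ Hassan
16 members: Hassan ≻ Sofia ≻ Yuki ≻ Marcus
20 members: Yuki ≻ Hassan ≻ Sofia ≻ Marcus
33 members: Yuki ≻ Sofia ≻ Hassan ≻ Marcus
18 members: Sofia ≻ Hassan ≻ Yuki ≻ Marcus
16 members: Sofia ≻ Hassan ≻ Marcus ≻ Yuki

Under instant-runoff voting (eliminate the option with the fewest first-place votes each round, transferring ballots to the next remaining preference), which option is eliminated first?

Hassan

Round 1: Yuki 53, Sofia 34, Marcus 31, Hassan 16. Eliminate Hassan.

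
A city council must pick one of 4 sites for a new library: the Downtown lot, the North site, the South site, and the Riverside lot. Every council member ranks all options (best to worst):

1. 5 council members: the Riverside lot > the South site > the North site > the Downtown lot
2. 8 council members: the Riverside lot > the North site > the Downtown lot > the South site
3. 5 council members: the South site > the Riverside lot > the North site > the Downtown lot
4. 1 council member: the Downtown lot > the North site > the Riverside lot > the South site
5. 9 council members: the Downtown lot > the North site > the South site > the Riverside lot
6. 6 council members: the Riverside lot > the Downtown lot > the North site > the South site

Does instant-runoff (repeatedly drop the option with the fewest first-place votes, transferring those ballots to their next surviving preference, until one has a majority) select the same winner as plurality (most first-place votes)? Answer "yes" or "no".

Instant-runoff — R1 the Downtown lot 10, the North site 0, the South site 5, the Riverside lot 19 (the Riverside lot winner). Winner: the Riverside lot.
Plurality — first-place votes: the Downtown lot 10, the North site 0, the South site 5, the Riverside lot 19. Winner: the Riverside lot.
The two methods agree.

yes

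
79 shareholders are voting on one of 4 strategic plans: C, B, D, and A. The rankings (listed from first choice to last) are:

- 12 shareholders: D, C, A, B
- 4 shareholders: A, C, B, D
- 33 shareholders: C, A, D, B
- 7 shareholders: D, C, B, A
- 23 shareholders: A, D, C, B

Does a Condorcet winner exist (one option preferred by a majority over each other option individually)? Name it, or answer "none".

Checking pairwise contests:
D beats C 42–37.
C beats B 79–0.
A beats D 60–19.
C beats A 52–27.
Every option loses at least one head-to-head, so there is no Condorcet winner.

none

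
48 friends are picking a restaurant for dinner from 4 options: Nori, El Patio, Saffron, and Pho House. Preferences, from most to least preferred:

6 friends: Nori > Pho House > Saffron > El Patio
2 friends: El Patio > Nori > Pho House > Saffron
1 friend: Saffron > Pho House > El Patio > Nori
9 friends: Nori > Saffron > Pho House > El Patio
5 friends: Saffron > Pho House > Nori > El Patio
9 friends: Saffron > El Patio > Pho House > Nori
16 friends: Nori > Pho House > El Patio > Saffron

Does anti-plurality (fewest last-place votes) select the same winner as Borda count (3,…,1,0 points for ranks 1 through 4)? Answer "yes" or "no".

no

Anti-plurality — last-place votes: Nori 10, El Patio 20, Saffron 18, Pho House 0. Winner: Pho House.
Borda — scores: Nori 102, El Patio 41, Saffron 69, Pho House 76. Winner: Nori.
The two methods disagree.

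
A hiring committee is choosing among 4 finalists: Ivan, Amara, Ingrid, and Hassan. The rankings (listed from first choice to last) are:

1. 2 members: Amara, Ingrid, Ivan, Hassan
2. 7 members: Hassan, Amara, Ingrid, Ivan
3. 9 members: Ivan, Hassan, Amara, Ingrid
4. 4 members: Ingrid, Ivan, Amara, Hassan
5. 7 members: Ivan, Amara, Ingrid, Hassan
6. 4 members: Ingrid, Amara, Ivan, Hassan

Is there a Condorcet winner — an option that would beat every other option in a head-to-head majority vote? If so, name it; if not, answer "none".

Checking pairwise contests:
Ingrid beats Ivan 17–16.
Ivan beats Amara 20–13.
Amara beats Ingrid 25–8.
Ivan beats Hassan 26–7.
Every option loses at least one head-to-head, so there is no Condorcet winner.

none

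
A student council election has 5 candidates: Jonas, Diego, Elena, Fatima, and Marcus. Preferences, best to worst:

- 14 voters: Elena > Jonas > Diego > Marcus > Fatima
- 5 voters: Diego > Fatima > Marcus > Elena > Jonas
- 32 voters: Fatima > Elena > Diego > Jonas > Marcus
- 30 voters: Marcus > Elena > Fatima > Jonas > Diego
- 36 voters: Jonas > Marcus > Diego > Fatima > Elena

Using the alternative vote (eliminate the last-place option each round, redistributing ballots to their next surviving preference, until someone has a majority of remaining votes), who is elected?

Round 1: Jonas 36, Diego 5, Elena 14, Fatima 32, Marcus 30. Eliminate Diego.
Round 2: Jonas 36, Elena 14, Fatima 37, Marcus 30. Eliminate Elena.
Round 3: Jonas 50, Fatima 37, Marcus 30. Eliminate Marcus.
Round 4: Jonas 50, Fatima 67. Fatima has a majority.

Fatima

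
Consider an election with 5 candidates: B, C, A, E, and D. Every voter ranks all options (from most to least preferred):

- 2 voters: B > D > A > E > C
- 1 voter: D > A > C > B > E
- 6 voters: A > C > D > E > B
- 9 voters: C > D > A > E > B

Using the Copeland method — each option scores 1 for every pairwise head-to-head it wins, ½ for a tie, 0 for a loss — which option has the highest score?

C

B: loses to C, A, E, and D → score 0.
C: beats B, E, and D; ties A → score 3.5.
A: beats B and E; ties C; loses to D → score 2.5.
E: beats B; loses to C, A, and D → score 1.
D: beats B, A, and E; loses to C → score 3.
C has the best pairwise record.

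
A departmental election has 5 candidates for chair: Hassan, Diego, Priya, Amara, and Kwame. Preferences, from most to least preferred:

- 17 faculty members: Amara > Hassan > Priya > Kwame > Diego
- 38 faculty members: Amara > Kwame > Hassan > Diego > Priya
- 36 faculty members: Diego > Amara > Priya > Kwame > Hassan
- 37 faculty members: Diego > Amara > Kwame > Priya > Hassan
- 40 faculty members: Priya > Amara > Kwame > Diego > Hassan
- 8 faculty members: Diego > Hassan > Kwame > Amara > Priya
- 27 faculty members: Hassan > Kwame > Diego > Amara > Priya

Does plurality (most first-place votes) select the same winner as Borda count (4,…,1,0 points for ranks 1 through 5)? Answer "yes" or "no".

Plurality — first-place votes: Hassan 27, Diego 81, Priya 40, Amara 55, Kwame 0. Winner: Diego.
Borda — scores: Hassan 259, Diego 456, Priya 303, Amara 594, Kwame 418. Winner: Amara.
The two methods disagree.

no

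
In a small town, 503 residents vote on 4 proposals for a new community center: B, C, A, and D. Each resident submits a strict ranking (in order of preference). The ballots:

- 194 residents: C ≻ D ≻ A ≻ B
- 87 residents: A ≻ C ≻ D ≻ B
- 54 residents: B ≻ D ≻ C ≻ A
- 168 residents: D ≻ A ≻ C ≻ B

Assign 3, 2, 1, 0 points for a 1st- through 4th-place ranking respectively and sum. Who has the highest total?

D

B: 194·0 + 87·0 + 54·3 + 168·0 = 162
C: 194·3 + 87·2 + 54·1 + 168·1 = 978
A: 194·1 + 87·3 + 54·0 + 168·2 = 791
D: 194·2 + 87·1 + 54·2 + 168·3 = 1087
D has the highest Borda score (1087).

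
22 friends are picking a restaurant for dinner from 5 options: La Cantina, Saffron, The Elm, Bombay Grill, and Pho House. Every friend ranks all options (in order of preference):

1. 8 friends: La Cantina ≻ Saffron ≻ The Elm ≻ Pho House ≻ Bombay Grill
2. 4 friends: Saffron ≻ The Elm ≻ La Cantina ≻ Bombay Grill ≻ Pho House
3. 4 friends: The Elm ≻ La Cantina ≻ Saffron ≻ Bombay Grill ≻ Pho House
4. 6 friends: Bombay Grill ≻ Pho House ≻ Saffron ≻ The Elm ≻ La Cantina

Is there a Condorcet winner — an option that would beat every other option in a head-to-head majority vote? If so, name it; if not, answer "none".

none

Checking pairwise contests:
The Elm beats La Cantina 14–8.
La Cantina beats Saffron 12–10.
Saffron beats The Elm 18–4.
La Cantina beats Bombay Grill 16–6.
La Cantina beats Pho House 16–6.
Every option loses at least one head-to-head, so there is no Condorcet winner.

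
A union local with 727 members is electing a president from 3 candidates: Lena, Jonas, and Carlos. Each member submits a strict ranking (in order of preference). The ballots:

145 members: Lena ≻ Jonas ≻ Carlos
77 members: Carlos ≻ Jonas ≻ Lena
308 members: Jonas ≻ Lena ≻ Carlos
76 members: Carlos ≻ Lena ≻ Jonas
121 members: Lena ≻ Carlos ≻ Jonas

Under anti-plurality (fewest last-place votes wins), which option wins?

Lena

Last-place votes: Lena 77, Jonas 197, Carlos 453.
Lena is ranked last by the fewest voters, so Lena wins.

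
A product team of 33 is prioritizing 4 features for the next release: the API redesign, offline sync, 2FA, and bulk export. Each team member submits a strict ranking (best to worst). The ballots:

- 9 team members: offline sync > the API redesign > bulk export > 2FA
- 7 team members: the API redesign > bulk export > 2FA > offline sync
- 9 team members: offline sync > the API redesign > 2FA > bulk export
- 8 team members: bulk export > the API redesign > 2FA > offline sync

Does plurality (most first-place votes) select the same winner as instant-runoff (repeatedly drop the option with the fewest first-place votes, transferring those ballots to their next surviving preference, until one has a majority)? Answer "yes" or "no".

yes

Plurality — first-place votes: the API redesign 7, offline sync 18, 2FA 0, bulk export 8. Winner: offline sync.
Instant-runoff — R1 the API redesign 7, offline sync 18, 2FA 0, bulk export 8 (offline sync winner). Winner: offline sync.
The two methods agree.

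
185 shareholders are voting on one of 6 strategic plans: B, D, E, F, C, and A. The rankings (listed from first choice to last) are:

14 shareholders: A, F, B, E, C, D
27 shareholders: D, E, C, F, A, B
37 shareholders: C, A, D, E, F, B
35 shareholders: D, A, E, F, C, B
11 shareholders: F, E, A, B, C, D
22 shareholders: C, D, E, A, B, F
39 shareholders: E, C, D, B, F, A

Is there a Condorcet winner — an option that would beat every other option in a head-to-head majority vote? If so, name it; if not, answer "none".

none

Checking pairwise contests:
D beats B 160–25.
C beats D 123–62.
D beats E 121–64.
D beats F 160–25.
E beats C 126–59.
D beats A 123–62.
Every option loses at least one head-to-head, so there is no Condorcet winner.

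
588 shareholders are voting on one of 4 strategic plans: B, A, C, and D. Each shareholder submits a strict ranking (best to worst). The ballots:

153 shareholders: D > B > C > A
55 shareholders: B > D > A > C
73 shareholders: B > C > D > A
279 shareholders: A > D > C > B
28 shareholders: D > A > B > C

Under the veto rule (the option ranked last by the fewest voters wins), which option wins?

D

Last-place votes: B 279, A 226, C 83, D 0.
D is ranked last by the fewest voters, so D wins.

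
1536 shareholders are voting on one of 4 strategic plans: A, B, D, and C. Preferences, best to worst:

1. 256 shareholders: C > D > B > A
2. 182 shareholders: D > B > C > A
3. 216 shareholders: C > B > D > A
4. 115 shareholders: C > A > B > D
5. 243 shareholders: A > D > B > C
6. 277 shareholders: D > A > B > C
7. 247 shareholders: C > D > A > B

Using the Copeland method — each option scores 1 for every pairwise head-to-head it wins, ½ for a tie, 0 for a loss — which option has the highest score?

A: beats B; loses to D and C → score 1.
B: loses to A, D, and C → score 0.
D: beats A and B; loses to C → score 2.
C: beats A, B, and D → score 3.
C has the best pairwise record.

C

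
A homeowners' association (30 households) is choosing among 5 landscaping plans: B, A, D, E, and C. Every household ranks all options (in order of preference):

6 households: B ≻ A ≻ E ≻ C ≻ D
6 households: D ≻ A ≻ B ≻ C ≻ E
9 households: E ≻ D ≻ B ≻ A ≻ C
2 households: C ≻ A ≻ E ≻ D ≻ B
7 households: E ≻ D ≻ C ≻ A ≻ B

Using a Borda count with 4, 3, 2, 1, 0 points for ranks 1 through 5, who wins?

B: 6·4 + 6·2 + 9·2 + 2·0 + 7·0 = 54
A: 6·3 + 6·3 + 9·1 + 2·3 + 7·1 = 58
D: 6·0 + 6·4 + 9·3 + 2·1 + 7·3 = 74
E: 6·2 + 6·0 + 9·4 + 2·2 + 7·4 = 80
C: 6·1 + 6·1 + 9·0 + 2·4 + 7·2 = 34
E has the highest Borda score (80).

E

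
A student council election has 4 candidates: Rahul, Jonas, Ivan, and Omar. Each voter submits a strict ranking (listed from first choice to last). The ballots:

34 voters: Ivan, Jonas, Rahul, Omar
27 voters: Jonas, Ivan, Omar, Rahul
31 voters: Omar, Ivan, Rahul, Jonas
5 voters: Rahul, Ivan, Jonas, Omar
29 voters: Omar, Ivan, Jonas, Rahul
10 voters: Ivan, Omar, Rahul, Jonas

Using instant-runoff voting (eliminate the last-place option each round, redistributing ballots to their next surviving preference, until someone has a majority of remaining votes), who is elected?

Round 1: Rahul 5, Jonas 27, Ivan 44, Omar 60. Eliminate Rahul.
Round 2: Jonas 27, Ivan 49, Omar 60. Eliminate Jonas.
Round 3: Ivan 76, Omar 60. Ivan has a majority.

Ivan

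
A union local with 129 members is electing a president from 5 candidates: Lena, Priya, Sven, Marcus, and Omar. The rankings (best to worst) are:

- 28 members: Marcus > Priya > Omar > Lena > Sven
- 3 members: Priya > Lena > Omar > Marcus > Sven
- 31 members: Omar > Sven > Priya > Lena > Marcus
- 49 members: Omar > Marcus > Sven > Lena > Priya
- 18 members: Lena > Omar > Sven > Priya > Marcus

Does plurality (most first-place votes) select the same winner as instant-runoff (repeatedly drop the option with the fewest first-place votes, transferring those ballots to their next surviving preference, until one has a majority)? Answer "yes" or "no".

yes

Plurality — first-place votes: Lena 18, Priya 3, Sven 0, Marcus 28, Omar 80. Winner: Omar.
Instant-runoff — R1 Lena 18, Priya 3, Sven 0, Marcus 28, Omar 80 (Omar winner). Winner: Omar.
The two methods agree.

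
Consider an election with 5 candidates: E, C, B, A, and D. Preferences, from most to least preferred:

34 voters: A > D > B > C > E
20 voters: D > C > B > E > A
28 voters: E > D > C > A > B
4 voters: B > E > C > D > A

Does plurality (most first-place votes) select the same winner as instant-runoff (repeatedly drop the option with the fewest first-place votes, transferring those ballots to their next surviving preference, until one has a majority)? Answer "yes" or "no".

no

Plurality — first-place votes: E 28, C 0, B 4, A 34, D 20. Winner: A.
Instant-runoff — R1 E 28, C 0, B 4, A 34, D 20 (C out); R2 E 28, B 4, A 34, D 20 (B out); R3 E 32, A 34, D 20 (D out); R4 E 52, A 34 (E winner). Winner: E.
The two methods disagree.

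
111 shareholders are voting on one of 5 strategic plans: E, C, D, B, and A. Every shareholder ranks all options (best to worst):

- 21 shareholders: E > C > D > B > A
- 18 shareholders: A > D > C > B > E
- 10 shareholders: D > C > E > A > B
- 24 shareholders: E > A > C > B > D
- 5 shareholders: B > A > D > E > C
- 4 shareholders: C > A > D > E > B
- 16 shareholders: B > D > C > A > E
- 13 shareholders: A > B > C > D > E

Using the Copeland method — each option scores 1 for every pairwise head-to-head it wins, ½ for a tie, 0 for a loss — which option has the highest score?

A

E: beats B; loses to C, D, and A → score 1.
C: beats E, D, and B; loses to A → score 3.
D: beats E; loses to C, B, and A → score 1.
B: beats D; loses to E, C, and A → score 1.
A: beats E, C, D, and B → score 4.
A has the best pairwise record.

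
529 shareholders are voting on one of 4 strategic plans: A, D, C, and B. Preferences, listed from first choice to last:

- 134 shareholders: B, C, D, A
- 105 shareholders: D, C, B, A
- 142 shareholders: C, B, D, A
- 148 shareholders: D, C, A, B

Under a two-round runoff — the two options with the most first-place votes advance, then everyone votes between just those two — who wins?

Round 1 first-place votes: A 0, D 253, C 142, B 134.
D and C advance.
Runoff: D is preferred to C by 253 voters; C by 276.
C wins the runoff.

C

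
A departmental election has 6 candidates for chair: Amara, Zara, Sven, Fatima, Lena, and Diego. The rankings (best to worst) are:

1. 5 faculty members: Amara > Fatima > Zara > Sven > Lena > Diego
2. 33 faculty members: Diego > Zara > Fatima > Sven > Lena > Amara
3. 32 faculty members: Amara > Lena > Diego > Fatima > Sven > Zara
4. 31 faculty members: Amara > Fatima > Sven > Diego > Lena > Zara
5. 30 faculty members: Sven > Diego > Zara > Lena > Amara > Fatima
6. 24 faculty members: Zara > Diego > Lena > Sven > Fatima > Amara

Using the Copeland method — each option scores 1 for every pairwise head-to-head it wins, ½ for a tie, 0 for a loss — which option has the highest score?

Amara: beats Fatima; loses to Zara, Sven, Lena, and Diego → score 1.
Zara: beats Amara, Fatima, and Lena; loses to Sven and Diego → score 3.
Sven: beats Amara, Zara, and Lena; loses to Fatima and Diego → score 3.
Fatima: beats Sven; loses to Amara, Zara, Lena, and Diego → score 1.
Lena: beats Amara and Fatima; loses to Zara, Sven, and Diego → score 2.
Diego: beats Amara, Zara, Sven, Fatima, and Lena → score 5.
Diego has the best pairwise record.

Diego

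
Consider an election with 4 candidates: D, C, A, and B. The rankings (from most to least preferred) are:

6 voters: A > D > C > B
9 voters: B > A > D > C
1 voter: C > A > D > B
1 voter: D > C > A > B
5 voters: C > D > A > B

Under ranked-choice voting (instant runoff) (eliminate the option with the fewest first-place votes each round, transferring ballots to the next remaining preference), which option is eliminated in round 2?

A

Round 1: D 1, C 6, A 6, B 9. Eliminate D.
Round 2: C 7, A 6, B 9. Eliminate A.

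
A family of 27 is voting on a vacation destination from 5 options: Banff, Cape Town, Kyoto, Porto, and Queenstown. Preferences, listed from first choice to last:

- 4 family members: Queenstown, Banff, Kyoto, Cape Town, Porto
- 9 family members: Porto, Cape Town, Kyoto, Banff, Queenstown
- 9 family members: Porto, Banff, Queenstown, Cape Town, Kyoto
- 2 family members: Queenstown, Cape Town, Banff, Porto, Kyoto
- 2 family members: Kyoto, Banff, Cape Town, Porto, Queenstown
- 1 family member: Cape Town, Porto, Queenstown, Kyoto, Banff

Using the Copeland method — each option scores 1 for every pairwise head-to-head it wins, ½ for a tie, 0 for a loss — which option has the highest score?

Porto

Banff: beats Cape Town, Kyoto, and Queenstown; loses to Porto → score 3.
Cape Town: beats Kyoto; loses to Banff, Porto, and Queenstown → score 1.
Kyoto: loses to Banff, Cape Town, Porto, and Queenstown → score 0.
Porto: beats Banff, Cape Town, Kyoto, and Queenstown → score 4.
Queenstown: beats Cape Town and Kyoto; loses to Banff and Porto → score 2.
Porto has the best pairwise record.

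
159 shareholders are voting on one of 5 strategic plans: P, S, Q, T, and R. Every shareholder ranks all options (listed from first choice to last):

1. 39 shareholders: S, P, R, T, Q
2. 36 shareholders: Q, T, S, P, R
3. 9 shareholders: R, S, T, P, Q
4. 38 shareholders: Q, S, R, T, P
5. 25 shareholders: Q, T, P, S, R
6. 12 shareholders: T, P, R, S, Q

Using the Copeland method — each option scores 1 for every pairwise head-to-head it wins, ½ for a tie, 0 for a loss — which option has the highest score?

P: beats R; loses to S, Q, and T → score 1.
S: beats P, T, and R; loses to Q → score 3.
Q: beats P, S, T, and R → score 4.
T: beats P; loses to S, Q, and R → score 1.
R: beats T; loses to P, S, and Q → score 1.
Q has the best pairwise record.

Q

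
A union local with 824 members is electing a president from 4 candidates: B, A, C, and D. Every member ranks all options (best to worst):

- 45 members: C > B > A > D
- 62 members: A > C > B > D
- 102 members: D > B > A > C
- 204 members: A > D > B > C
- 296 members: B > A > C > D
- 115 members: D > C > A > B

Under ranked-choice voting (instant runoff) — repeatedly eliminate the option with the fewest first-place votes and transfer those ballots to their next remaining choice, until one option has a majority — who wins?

Round 1: B 296, A 266, C 45, D 217. Eliminate C.
Round 2: B 341, A 266, D 217. Eliminate D.
Round 3: B 443, A 381. B has a majority.

B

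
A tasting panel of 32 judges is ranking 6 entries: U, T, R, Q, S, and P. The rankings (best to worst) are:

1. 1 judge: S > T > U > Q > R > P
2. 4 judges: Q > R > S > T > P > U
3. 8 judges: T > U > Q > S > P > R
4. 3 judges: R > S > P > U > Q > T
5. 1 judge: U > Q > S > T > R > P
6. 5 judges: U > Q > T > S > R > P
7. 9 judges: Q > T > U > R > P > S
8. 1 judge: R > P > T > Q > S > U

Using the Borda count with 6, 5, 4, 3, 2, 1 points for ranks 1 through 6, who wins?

Q

U: 1·4 + 4·1 + 8·5 + 3·3 + 1·6 + 5·6 + 9·4 + 1·1 = 130
T: 1·5 + 4·3 + 8·6 + 3·1 + 1·3 + 5·4 + 9·5 + 1·4 = 140
R: 1·2 + 4·5 + 8·1 + 3·6 + 1·2 + 5·2 + 9·3 + 1·6 = 93
Q: 1·3 + 4·6 + 8·4 + 3·2 + 1·5 + 5·5 + 9·6 + 1·3 = 152
S: 1·6 + 4·4 + 8·3 + 3·5 + 1·4 + 5·3 + 9·1 + 1·2 = 91
P: 1·1 + 4·2 + 8·2 + 3·4 + 1·1 + 5·1 + 9·2 + 1·5 = 66
Q has the highest Borda score (152).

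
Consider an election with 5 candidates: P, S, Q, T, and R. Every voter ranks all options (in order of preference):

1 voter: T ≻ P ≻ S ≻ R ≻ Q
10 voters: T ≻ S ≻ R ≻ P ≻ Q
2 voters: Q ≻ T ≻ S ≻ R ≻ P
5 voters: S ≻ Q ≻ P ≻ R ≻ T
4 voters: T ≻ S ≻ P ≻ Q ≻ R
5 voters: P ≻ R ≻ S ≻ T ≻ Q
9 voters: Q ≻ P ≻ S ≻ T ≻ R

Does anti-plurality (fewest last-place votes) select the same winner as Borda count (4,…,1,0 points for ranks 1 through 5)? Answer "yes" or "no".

yes

Anti-plurality — last-place votes: P 2, S 0, Q 16, T 5, R 13. Winner: S.
Borda — scores: P 78, S 96, Q 63, T 80, R 43. Winner: S.
The two methods agree.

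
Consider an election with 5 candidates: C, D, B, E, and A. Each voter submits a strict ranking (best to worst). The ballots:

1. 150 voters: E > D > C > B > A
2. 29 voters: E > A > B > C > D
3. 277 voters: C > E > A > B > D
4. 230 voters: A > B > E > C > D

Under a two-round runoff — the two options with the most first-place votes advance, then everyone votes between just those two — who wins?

C

Round 1 first-place votes: C 277, D 0, B 0, E 179, A 230.
C and A advance.
Runoff: C is preferred to A by 427 voters; A by 259.
C wins the runoff.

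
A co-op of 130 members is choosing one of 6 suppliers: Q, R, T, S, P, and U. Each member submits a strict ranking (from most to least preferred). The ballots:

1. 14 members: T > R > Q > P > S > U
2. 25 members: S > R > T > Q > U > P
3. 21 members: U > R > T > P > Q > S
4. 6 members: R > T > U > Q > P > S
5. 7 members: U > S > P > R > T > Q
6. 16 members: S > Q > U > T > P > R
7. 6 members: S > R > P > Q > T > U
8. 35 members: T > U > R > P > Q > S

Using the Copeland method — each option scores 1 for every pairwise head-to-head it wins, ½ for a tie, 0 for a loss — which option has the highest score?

T

Q: beats S; loses to R, T, P, and U → score 1.
R: beats Q, S, and P; ties T; loses to U → score 3.5.
T: beats Q, S, P, and U; ties R → score 4.5.
S: loses to Q, R, T, P, and U → score 0.
P: beats Q and S; loses to R, T, and U → score 2.
U: beats Q, R, S, and P; loses to T → score 4.
T has the best pairwise record.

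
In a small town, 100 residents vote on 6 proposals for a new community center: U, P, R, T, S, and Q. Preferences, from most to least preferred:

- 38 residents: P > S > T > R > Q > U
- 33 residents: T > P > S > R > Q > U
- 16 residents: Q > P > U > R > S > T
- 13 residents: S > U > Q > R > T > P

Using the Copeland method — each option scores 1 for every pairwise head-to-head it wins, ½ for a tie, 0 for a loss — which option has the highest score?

U: loses to P, R, T, S, and Q → score 0.
P: beats U, R, T, S, and Q → score 5.
R: beats U and Q; loses to P, T, and S → score 2.
T: beats U, R, and Q; loses to P and S → score 3.
S: beats U, R, T, and Q; loses to P → score 4.
Q: beats U; loses to P, R, T, and S → score 1.
P has the best pairwise record.

P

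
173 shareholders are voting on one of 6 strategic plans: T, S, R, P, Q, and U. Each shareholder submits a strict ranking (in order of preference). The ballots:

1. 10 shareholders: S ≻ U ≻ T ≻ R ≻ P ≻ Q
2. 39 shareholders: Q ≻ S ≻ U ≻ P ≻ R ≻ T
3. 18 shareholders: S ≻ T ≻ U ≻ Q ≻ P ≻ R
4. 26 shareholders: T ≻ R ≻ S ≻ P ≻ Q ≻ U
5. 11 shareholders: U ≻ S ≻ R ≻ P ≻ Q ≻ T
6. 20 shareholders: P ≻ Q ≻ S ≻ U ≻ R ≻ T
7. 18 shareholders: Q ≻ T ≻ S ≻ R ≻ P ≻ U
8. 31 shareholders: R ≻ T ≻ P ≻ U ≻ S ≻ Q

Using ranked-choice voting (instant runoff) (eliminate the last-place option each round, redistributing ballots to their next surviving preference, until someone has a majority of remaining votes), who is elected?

Q

Round 1: T 26, S 28, R 31, P 20, Q 57, U 11. Eliminate U.
Round 2: T 26, S 39, R 31, P 20, Q 57. Eliminate P.
Round 3: T 26, S 39, R 31, Q 77. Eliminate T.
Round 4: S 39, R 57, Q 77. Eliminate S.
Round 5: R 78, Q 95. Q has a majority.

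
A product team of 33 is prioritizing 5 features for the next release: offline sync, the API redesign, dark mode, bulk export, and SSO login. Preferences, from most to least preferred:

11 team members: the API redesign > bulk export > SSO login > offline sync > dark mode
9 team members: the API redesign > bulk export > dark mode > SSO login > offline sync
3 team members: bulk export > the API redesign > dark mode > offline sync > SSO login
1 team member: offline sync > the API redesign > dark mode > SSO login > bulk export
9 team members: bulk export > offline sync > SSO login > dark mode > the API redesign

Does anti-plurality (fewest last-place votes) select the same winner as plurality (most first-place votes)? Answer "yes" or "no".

no

Anti-plurality — last-place votes: offline sync 9, the API redesign 9, dark mode 11, bulk export 1, SSO login 3. Winner: bulk export.
Plurality — first-place votes: offline sync 1, the API redesign 20, dark mode 0, bulk export 12, SSO login 0. Winner: the API redesign.
The two methods disagree.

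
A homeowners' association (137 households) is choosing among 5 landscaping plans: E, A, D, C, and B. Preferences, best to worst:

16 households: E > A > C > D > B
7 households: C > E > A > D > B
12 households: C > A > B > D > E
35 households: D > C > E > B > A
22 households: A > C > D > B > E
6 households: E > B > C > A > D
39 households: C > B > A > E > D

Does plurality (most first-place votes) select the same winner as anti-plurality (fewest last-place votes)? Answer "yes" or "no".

Plurality — first-place votes: E 22, A 22, D 35, C 58, B 0. Winner: C.
Anti-plurality — last-place votes: E 34, A 35, D 45, C 0, B 23. Winner: C.
The two methods agree.

yes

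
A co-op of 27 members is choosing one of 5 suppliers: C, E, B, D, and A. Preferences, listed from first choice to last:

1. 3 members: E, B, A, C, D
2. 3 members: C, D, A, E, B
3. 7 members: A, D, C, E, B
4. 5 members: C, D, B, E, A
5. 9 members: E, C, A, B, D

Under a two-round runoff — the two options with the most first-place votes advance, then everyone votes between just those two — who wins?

C

Round 1 first-place votes: C 8, E 12, B 0, D 0, A 7.
E and C advance.
Runoff: E is preferred to C by 12 voters; C by 15.
C wins the runoff.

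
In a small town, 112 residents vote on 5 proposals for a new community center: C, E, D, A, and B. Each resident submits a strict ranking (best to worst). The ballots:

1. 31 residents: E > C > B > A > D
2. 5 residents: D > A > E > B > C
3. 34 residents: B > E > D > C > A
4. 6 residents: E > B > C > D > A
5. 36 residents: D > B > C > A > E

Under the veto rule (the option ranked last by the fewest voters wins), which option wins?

Last-place votes: C 5, E 36, D 31, A 40, B 0.
B is ranked last by the fewest voters, so B wins.

B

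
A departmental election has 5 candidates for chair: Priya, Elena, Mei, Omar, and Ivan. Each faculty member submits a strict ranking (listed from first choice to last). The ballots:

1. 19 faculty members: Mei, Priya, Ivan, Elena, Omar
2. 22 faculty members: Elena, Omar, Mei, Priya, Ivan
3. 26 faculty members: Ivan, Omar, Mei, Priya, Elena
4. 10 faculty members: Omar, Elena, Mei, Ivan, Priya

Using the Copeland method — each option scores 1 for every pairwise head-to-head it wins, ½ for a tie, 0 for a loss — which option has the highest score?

Priya: beats Elena and Ivan; loses to Mei and Omar → score 2.
Elena: beats Omar; loses to Priya, Mei, and Ivan → score 1.
Mei: beats Priya, Elena, and Ivan; loses to Omar → score 3.
Omar: beats Priya and Mei; loses to Elena and Ivan → score 2.
Ivan: beats Elena and Omar; loses to Priya and Mei → score 2.
Mei has the best pairwise record.

Mei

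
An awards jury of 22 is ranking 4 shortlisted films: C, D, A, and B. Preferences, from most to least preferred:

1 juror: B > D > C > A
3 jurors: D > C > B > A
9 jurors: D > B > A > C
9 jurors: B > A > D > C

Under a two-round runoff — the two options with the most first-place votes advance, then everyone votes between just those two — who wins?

Round 1 first-place votes: C 0, D 12, A 0, B 10.
D and B advance.
Runoff: D is preferred to B by 12 voters; B by 10.
D wins the runoff.

D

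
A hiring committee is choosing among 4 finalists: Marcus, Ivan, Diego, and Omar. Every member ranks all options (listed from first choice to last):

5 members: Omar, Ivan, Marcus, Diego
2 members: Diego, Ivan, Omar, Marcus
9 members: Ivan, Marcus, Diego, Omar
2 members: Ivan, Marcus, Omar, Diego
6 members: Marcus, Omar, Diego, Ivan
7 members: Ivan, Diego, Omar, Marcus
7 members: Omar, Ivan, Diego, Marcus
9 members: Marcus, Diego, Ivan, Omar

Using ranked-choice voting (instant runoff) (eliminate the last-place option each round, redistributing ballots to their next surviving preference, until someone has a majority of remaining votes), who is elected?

Round 1: Marcus 15, Ivan 18, Diego 2, Omar 12. Eliminate Diego.
Round 2: Marcus 15, Ivan 20, Omar 12. Eliminate Omar.
Round 3: Marcus 15, Ivan 32. Ivan has a majority.

Ivan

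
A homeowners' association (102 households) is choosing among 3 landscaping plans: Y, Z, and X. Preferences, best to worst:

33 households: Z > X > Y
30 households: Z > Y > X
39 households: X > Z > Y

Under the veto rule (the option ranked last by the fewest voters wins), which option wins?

Last-place votes: Y 72, Z 0, X 30.
Z is ranked last by the fewest voters, so Z wins.

Z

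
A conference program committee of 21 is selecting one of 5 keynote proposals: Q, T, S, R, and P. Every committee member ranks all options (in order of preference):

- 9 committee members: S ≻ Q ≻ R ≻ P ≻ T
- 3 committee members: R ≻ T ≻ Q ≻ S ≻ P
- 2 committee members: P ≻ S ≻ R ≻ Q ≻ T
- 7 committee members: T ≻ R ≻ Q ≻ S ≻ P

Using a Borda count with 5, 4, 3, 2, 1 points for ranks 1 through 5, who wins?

Q: 9·4 + 3·3 + 2·2 + 7·3 = 70
T: 9·1 + 3·4 + 2·1 + 7·5 = 58
S: 9·5 + 3·2 + 2·4 + 7·2 = 73
R: 9·3 + 3·5 + 2·3 + 7·4 = 76
P: 9·2 + 3·1 + 2·5 + 7·1 = 38
R has the highest Borda score (76).

R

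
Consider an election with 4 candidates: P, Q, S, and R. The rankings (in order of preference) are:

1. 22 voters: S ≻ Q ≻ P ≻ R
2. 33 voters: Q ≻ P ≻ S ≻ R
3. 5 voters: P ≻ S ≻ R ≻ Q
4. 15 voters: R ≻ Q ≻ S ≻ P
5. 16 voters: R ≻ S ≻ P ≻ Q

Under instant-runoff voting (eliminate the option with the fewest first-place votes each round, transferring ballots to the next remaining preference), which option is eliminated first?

P

Round 1: P 5, Q 33, S 22, R 31. Eliminate P.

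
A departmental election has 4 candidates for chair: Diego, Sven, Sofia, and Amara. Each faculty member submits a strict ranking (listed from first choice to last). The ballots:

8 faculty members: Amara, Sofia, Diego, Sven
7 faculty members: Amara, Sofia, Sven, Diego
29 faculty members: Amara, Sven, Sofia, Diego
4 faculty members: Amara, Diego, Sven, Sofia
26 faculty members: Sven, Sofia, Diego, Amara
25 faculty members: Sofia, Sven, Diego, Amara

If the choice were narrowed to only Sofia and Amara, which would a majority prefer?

Voters preferring Sofia to Amara: 51; preferring Amara to Sofia: 48.
Sofia wins the head-to-head.

Sofia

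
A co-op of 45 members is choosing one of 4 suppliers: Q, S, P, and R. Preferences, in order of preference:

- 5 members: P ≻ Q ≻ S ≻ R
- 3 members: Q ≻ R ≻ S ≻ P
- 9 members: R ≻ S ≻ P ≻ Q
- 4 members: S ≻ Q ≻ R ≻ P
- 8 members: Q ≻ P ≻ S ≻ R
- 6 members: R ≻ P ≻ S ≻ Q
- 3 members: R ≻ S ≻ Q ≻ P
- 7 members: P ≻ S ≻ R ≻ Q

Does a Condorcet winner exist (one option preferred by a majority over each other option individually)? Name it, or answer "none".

none

Checking pairwise contests:
S beats Q 29–16.
P beats S 26–19.
R beats P 25–20.
S beats R 24–21.
Every option loses at least one head-to-head, so there is no Condorcet winner.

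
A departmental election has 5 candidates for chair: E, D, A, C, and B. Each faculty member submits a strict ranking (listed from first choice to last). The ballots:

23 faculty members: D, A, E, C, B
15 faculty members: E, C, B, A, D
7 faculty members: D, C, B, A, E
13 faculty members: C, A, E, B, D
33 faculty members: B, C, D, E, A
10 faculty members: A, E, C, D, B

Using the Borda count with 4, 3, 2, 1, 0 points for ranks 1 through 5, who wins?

E: 23·2 + 15·4 + 7·0 + 13·2 + 33·1 + 10·3 = 195
D: 23·4 + 15·0 + 7·4 + 13·0 + 33·2 + 10·1 = 196
A: 23·3 + 15·1 + 7·1 + 13·3 + 33·0 + 10·4 = 170
C: 23·1 + 15·3 + 7·3 + 13·4 + 33·3 + 10·2 = 260
B: 23·0 + 15·2 + 7·2 + 13·1 + 33·4 + 10·0 = 189
C has the highest Borda score (260).

C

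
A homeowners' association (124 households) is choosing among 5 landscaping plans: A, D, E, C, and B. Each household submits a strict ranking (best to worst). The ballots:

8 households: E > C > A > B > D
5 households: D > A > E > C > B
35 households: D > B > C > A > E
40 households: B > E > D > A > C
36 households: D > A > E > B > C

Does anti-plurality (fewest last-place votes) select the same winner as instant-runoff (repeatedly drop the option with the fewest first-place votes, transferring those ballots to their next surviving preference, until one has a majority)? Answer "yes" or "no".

no

Anti-plurality — last-place votes: A 0, D 8, E 35, C 76, B 5. Winner: A.
Instant-runoff — R1 A 0, D 76, E 8, C 0, B 40 (D winner). Winner: D.
The two methods disagree.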